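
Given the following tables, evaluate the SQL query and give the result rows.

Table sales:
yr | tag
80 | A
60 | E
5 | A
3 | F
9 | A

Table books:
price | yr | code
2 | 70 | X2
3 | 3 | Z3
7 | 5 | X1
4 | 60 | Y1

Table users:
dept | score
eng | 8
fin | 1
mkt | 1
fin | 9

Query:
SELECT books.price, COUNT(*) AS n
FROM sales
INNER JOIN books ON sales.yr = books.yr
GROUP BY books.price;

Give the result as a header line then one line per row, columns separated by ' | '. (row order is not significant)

== RESULT ==
books.price | n
4 | 1
7 | 1
3 | 1

Derivation:
After JOIN books (3 rows):
sales.yr | sales.tag | books.price | books.yr | books.code
60 | E | 4 | 60 | Y1
5 | A | 7 | 5 | X1
3 | F | 3 | 3 | Z3
After GROUP BY (3 rows):
books.price | n
4 | 1
7 | 1
3 | 1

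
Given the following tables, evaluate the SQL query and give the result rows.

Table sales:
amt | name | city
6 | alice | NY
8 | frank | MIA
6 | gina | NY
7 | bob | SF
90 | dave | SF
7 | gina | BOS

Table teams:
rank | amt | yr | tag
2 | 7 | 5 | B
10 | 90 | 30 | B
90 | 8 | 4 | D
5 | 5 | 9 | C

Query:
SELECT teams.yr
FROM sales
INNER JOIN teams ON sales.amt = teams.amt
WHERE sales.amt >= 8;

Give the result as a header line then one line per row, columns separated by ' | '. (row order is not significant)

After JOIN teams (4 rows):
sales.amt | sales.name | sales.city | teams.rank | teams.amt | teams.yr | teams.tag
8 | frank | MIA | 90 | 8 | 4 | D
7 | bob | SF | 2 | 7 | 5 | B
90 | dave | SF | 10 | 90 | 30 | B
7 | gina | BOS | 2 | 7 | 5 | B
After WHERE (2 rows):
sales.amt | sales.name | sales.city | teams.rank | teams.amt | teams.yr | teams.tag
8 | frank | MIA | 90 | 8 | 4 | D
90 | dave | SF | 10 | 90 | 30 | B
After SELECT (2 rows):
teams.yr
4
30

== RESULT ==
teams.yr
4
30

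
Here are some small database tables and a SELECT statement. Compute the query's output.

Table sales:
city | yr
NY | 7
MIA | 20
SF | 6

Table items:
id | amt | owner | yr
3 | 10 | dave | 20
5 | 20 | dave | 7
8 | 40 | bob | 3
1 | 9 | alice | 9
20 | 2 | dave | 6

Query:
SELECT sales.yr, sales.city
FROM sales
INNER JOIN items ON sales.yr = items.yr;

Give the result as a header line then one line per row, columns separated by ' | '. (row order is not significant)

After JOIN items (3 rows):
sales.city | sales.yr | items.id | items.amt | items.owner | items.yr
NY | 7 | 5 | 20 | dave | 7
MIA | 20 | 3 | 10 | dave | 20
SF | 6 | 20 | 2 | dave | 6
After SELECT (3 rows):
sales.yr | sales.city
7 | NY
20 | MIA
6 | SF

== RESULT ==
sales.yr | sales.city
7 | NY
20 | MIA
6 | SF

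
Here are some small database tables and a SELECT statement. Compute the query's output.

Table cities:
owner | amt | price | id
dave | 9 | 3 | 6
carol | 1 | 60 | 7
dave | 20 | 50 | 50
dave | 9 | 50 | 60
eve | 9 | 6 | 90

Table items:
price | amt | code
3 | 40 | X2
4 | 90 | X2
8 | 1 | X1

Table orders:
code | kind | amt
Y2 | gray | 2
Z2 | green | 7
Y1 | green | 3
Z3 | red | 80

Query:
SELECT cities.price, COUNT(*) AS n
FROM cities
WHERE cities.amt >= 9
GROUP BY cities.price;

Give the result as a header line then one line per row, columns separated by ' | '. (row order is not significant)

== RESULT ==
cities.price | n
3 | 1
50 | 2
6 | 1

Derivation:
After WHERE (4 rows):
cities.owner | cities.amt | cities.price | cities.id
dave | 9 | 3 | 6
dave | 20 | 50 | 50
dave | 9 | 50 | 60
eve | 9 | 6 | 90
After GROUP BY (3 rows):
cities.price | n
3 | 1
50 | 2
6 | 1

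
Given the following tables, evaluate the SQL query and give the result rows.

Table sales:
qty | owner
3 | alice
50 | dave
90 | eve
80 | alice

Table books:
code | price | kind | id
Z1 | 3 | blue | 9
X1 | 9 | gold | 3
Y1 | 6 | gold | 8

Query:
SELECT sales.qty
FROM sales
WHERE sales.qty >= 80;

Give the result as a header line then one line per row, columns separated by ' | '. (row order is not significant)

After WHERE (2 rows):
sales.qty | sales.owner
90 | eve
80 | alice
After SELECT (2 rows):
sales.qty
90
80

== RESULT ==
sales.qty
90
80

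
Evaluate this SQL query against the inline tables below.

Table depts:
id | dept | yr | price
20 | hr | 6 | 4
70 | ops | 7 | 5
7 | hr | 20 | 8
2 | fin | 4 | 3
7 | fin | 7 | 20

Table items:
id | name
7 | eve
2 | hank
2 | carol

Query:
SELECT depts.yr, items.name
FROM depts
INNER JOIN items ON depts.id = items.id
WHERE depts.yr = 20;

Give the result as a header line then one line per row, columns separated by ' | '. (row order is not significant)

After JOIN items (4 rows):
depts.id | depts.dept | depts.yr | depts.price | items.id | items.name
7 | hr | 20 | 8 | 7 | eve
2 | fin | 4 | 3 | 2 | hank
2 | fin | 4 | 3 | 2 | carol
7 | fin | 7 | 20 | 7 | eve
After WHERE (1 rows):
depts.id | depts.dept | depts.yr | depts.price | items.id | items.name
7 | hr | 20 | 8 | 7 | eve
After SELECT (1 rows):
depts.yr | items.name
20 | eve

== RESULT ==
depts.yr | items.name
20 | eve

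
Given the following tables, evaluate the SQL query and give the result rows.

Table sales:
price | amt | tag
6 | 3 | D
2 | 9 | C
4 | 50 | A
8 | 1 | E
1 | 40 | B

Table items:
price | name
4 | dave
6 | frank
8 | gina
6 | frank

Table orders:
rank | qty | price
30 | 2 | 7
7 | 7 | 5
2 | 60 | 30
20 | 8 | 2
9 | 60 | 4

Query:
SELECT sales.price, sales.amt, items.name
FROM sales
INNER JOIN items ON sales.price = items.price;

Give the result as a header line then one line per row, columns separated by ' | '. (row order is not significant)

After JOIN items (4 rows):
sales.price | sales.amt | sales.tag | items.price | items.name
6 | 3 | D | 6 | frank
6 | 3 | D | 6 | frank
4 | 50 | A | 4 | dave
8 | 1 | E | 8 | gina
After SELECT (4 rows):
sales.price | sales.amt | items.name
6 | 3 | frank
6 | 3 | frank
4 | 50 | dave
8 | 1 | gina

== RESULT ==
sales.price | sales.amt | items.name
6 | 3 | frank
6 | 3 | frank
4 | 50 | dave
8 | 1 | gina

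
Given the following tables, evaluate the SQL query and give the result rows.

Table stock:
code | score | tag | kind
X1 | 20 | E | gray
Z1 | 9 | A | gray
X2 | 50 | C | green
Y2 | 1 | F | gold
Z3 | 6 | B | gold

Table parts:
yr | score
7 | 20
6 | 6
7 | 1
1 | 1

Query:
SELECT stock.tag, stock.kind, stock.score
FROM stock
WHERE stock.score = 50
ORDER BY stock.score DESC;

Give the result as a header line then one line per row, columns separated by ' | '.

== RESULT ==
stock.tag | stock.kind | stock.score
C | green | 50

Derivation:
After WHERE (1 rows):
stock.code | stock.score | stock.tag | stock.kind
X2 | 50 | C | green
After SELECT (1 rows):
stock.tag | stock.kind | stock.score
C | green | 50
After ORDER BY (1 rows):
stock.tag | stock.kind | stock.score
C | green | 50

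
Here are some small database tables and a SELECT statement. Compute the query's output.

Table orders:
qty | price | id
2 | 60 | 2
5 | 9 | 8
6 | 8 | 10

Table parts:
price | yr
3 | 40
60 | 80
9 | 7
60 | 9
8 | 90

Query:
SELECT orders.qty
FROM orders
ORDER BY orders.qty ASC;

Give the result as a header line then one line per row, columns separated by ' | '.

After SELECT (3 rows):
orders.qty
2
5
6
After ORDER BY (3 rows):
orders.qty
2
5
6

== RESULT ==
orders.qty
2
5
6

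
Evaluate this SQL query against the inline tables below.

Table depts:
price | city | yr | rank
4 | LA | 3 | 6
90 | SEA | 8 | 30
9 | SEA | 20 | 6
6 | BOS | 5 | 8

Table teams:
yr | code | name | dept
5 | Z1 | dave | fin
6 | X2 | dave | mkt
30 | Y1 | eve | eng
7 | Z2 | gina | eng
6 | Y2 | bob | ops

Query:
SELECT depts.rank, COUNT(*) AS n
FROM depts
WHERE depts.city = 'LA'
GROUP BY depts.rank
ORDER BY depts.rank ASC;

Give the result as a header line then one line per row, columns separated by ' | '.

After WHERE (1 rows):
depts.price | depts.city | depts.yr | depts.rank
4 | LA | 3 | 6
After GROUP BY (1 rows):
depts.rank | n
6 | 1
After ORDER BY (1 rows):
depts.rank | n
6 | 1

== RESULT ==
depts.rank | n
6 | 1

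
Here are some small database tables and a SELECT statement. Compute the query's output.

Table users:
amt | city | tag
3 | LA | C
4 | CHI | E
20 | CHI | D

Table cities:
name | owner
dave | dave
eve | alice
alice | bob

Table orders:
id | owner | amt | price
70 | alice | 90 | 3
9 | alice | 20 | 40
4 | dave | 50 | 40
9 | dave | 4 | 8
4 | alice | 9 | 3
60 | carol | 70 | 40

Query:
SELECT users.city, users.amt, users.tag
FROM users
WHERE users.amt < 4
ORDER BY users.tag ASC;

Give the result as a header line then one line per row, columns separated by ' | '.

After WHERE (1 rows):
users.amt | users.city | users.tag
3 | LA | C
After SELECT (1 rows):
users.city | users.amt | users.tag
LA | 3 | C
After ORDER BY (1 rows):
users.city | users.amt | users.tag
LA | 3 | C

== RESULT ==
users.city | users.amt | users.tag
LA | 3 | C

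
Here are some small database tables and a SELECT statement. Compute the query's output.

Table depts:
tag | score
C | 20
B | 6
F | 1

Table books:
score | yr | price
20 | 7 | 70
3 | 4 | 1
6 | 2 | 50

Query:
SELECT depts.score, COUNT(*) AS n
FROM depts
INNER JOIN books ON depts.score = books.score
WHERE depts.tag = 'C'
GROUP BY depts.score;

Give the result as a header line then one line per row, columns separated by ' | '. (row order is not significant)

== RESULT ==
depts.score | n
20 | 1

Derivation:
After JOIN books (2 rows):
depts.tag | depts.score | books.score | books.yr | books.price
C | 20 | 20 | 7 | 70
B | 6 | 6 | 2 | 50
After WHERE (1 rows):
depts.tag | depts.score | books.score | books.yr | books.price
C | 20 | 20 | 7 | 70
After GROUP BY (1 rows):
depts.score | n
20 | 1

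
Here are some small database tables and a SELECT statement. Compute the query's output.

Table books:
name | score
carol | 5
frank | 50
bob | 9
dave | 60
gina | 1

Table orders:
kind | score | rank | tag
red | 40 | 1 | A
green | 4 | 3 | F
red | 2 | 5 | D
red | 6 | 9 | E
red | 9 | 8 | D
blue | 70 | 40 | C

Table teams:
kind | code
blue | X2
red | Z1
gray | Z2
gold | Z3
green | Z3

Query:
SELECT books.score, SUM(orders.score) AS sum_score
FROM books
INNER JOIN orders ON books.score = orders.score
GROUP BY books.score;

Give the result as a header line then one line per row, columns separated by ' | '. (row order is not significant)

After JOIN orders (1 rows):
books.name | books.score | orders.kind | orders.score | orders.rank | orders.tag
bob | 9 | red | 9 | 8 | D
After GROUP BY (1 rows):
books.score | sum_score
9 | 9

== RESULT ==
books.score | sum_score
9 | 9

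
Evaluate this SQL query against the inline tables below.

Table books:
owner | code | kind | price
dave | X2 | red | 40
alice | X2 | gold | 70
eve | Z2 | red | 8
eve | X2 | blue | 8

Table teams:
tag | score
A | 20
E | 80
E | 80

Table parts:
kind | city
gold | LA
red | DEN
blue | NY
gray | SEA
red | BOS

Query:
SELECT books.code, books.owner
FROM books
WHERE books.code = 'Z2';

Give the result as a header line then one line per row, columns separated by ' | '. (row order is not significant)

After WHERE (1 rows):
books.owner | books.code | books.kind | books.price
eve | Z2 | red | 8
After SELECT (1 rows):
books.code | books.owner
Z2 | eve

== RESULT ==
books.code | books.owner
Z2 | eve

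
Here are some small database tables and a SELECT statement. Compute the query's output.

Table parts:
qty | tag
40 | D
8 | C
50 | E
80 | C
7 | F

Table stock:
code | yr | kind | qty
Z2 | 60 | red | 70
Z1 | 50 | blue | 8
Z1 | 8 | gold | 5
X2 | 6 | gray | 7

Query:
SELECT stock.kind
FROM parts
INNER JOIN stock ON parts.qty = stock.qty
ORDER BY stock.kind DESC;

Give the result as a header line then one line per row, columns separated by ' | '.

After JOIN stock (2 rows):
parts.qty | parts.tag | stock.code | stock.yr | stock.kind | stock.qty
8 | C | Z1 | 50 | blue | 8
7 | F | X2 | 6 | gray | 7
After SELECT (2 rows):
stock.kind
blue
gray
After ORDER BY (2 rows):
stock.kind
gray
blue

== RESULT ==
stock.kind
gray
blue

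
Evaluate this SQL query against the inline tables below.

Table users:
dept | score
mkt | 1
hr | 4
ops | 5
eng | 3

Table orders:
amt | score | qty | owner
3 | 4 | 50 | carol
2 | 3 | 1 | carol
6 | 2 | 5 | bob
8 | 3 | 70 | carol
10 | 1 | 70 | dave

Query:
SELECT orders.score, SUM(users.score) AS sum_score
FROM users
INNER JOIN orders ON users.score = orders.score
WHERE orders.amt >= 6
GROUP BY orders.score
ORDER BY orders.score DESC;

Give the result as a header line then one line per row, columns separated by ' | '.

== RESULT ==
orders.score | sum_score
3 | 3
1 | 1

Derivation:
After JOIN orders (4 rows):
users.dept | users.score | orders.amt | orders.score | orders.qty | orders.owner
mkt | 1 | 10 | 1 | 70 | dave
hr | 4 | 3 | 4 | 50 | carol
eng | 3 | 2 | 3 | 1 | carol
eng | 3 | 8 | 3 | 70 | carol
After WHERE (2 rows):
users.dept | users.score | orders.amt | orders.score | orders.qty | orders.owner
mkt | 1 | 10 | 1 | 70 | dave
eng | 3 | 8 | 3 | 70 | carol
After GROUP BY (2 rows):
orders.score | sum_score
1 | 1
3 | 3
After ORDER BY (2 rows):
orders.score | sum_score
3 | 3
1 | 1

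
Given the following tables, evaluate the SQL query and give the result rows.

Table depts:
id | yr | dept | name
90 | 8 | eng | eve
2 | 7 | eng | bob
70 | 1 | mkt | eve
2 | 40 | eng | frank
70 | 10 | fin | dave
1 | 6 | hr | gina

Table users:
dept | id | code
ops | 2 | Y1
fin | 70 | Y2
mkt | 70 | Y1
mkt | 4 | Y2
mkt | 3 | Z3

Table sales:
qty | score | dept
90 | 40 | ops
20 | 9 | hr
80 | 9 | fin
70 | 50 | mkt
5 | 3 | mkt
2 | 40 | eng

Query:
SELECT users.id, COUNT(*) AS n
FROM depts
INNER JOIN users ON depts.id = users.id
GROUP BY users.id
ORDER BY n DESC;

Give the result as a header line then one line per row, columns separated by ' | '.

After JOIN users (6 rows):
depts.id | depts.yr | depts.dept | depts.name | users.dept | users.id | users.code
2 | 7 | eng | bob | ops | 2 | Y1
70 | 1 | mkt | eve | fin | 70 | Y2
70 | 1 | mkt | eve | mkt | 70 | Y1
2 | 40 | eng | frank | ops | 2 | Y1
70 | 10 | fin | dave | fin | 70 | Y2
70 | 10 | fin | dave | mkt | 70 | Y1
After GROUP BY (2 rows):
users.id | n
2 | 2
70 | 4
After ORDER BY (2 rows):
users.id | n
70 | 4
2 | 2

== RESULT ==
users.id | n
70 | 4
2 | 2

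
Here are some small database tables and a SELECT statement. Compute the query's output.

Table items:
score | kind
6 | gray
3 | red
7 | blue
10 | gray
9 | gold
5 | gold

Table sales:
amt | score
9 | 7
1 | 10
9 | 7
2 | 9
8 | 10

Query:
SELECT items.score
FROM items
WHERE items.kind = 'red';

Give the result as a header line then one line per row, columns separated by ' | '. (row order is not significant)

After WHERE (1 rows):
items.score | items.kind
3 | red
After SELECT (1 rows):
items.score
3

== RESULT ==
items.score
3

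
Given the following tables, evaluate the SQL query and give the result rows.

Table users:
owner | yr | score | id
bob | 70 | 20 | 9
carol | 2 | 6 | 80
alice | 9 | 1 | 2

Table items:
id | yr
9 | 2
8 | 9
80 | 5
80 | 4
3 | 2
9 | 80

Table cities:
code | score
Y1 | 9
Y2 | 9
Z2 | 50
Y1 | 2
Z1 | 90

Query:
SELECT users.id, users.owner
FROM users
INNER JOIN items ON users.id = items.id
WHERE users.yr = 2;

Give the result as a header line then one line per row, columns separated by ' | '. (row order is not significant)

== RESULT ==
users.id | users.owner
80 | carol
80 | carol

Derivation:
After JOIN items (4 rows):
users.owner | users.yr | users.score | users.id | items.id | items.yr
bob | 70 | 20 | 9 | 9 | 2
bob | 70 | 20 | 9 | 9 | 80
carol | 2 | 6 | 80 | 80 | 5
carol | 2 | 6 | 80 | 80 | 4
After WHERE (2 rows):
users.owner | users.yr | users.score | users.id | items.id | items.yr
carol | 2 | 6 | 80 | 80 | 5
carol | 2 | 6 | 80 | 80 | 4
After SELECT (2 rows):
users.id | users.owner
80 | carol
80 | carol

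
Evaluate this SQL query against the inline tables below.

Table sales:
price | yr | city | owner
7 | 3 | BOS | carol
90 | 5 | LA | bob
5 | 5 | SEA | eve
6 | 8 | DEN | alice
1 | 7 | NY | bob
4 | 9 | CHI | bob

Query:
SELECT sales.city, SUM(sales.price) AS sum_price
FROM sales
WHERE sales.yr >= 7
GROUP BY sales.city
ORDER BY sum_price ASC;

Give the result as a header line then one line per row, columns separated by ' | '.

== RESULT ==
sales.city | sum_price
NY | 1
CHI | 4
DEN | 6

Derivation:
After WHERE (3 rows):
sales.price | sales.yr | sales.city | sales.owner
6 | 8 | DEN | alice
1 | 7 | NY | bob
4 | 9 | CHI | bob
After GROUP BY (3 rows):
sales.city | sum_price
DEN | 6
NY | 1
CHI | 4
After ORDER BY (3 rows):
sales.city | sum_price
NY | 1
CHI | 4
DEN | 6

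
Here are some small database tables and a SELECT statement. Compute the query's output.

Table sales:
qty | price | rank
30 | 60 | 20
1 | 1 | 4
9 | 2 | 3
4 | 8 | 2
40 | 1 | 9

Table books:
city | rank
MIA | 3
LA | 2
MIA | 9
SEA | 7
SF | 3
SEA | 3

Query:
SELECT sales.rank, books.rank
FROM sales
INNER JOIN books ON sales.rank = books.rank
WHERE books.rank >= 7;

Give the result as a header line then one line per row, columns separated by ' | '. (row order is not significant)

== RESULT ==
sales.rank | books.rank
9 | 9

Derivation:
After JOIN books (5 rows):
sales.qty | sales.price | sales.rank | books.city | books.rank
9 | 2 | 3 | MIA | 3
9 | 2 | 3 | SF | 3
9 | 2 | 3 | SEA | 3
4 | 8 | 2 | LA | 2
40 | 1 | 9 | MIA | 9
After WHERE (1 rows):
sales.qty | sales.price | sales.rank | books.city | books.rank
40 | 1 | 9 | MIA | 9
After SELECT (1 rows):
sales.rank | books.rank
9 | 9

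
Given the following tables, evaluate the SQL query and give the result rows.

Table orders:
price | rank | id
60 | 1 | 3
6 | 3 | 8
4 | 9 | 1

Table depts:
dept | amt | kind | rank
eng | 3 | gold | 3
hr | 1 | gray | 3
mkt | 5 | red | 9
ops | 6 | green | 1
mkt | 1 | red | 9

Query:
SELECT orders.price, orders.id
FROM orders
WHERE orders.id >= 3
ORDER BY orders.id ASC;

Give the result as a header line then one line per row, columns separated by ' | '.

== RESULT ==
orders.price | orders.id
60 | 3
6 | 8

Derivation:
After WHERE (2 rows):
orders.price | orders.rank | orders.id
60 | 1 | 3
6 | 3 | 8
After SELECT (2 rows):
orders.price | orders.id
60 | 3
6 | 8
After ORDER BY (2 rows):
orders.price | orders.id
60 | 3
6 | 8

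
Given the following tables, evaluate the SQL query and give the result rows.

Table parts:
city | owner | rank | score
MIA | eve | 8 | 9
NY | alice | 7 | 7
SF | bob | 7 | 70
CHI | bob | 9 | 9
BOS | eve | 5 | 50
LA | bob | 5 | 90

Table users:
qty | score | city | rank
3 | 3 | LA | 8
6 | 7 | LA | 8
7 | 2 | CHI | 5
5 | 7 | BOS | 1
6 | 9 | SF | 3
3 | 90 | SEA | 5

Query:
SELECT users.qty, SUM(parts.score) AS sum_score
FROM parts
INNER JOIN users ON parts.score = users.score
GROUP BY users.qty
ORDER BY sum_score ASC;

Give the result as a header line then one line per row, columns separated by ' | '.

After JOIN users (5 rows):
parts.city | parts.owner | parts.rank | parts.score | users.qty | users.score | users.city | users.rank
MIA | eve | 8 | 9 | 6 | 9 | SF | 3
NY | alice | 7 | 7 | 6 | 7 | LA | 8
NY | alice | 7 | 7 | 5 | 7 | BOS | 1
CHI | bob | 9 | 9 | 6 | 9 | SF | 3
LA | bob | 5 | 90 | 3 | 90 | SEA | 5
After GROUP BY (3 rows):
users.qty | sum_score
6 | 25
5 | 7
3 | 90
After ORDER BY (3 rows):
users.qty | sum_score
5 | 7
6 | 25
3 | 90

== RESULT ==
users.qty | sum_score
5 | 7
6 | 25
3 | 90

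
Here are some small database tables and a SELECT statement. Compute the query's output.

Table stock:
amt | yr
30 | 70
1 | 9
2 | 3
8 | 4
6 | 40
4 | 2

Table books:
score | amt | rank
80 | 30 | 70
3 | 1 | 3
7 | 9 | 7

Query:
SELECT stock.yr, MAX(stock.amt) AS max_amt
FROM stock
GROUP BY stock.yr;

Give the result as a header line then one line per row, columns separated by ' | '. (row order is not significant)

After GROUP BY (6 rows):
stock.yr | max_amt
70 | 30
9 | 1
3 | 2
4 | 8
40 | 6
2 | 4

== RESULT ==
stock.yr | max_amt
70 | 30
9 | 1
3 | 2
4 | 8
40 | 6
2 | 4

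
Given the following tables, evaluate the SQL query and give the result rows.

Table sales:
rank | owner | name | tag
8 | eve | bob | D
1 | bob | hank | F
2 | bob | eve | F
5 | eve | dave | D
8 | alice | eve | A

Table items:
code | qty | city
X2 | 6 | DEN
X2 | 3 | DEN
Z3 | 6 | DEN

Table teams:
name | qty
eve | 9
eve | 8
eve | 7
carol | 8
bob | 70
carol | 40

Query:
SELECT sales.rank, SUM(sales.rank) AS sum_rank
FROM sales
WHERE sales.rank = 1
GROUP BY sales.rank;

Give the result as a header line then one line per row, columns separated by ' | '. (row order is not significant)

After WHERE (1 rows):
sales.rank | sales.owner | sales.name | sales.tag
1 | bob | hank | F
After GROUP BY (1 rows):
sales.rank | sum_rank
1 | 1

== RESULT ==
sales.rank | sum_rank
1 | 1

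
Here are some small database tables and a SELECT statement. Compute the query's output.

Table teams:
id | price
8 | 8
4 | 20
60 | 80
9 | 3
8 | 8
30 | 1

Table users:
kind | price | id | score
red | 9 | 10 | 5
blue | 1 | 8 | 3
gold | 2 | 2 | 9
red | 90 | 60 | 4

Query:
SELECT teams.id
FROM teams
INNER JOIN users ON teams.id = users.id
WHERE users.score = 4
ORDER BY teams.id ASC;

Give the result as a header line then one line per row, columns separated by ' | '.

== RESULT ==
teams.id
60

Derivation:
After JOIN users (3 rows):
teams.id | teams.price | users.kind | users.price | users.id | users.score
8 | 8 | blue | 1 | 8 | 3
60 | 80 | red | 90 | 60 | 4
8 | 8 | blue | 1 | 8 | 3
After WHERE (1 rows):
teams.id | teams.price | users.kind | users.price | users.id | users.score
60 | 80 | red | 90 | 60 | 4
After SELECT (1 rows):
teams.id
60
After ORDER BY (1 rows):
teams.id
60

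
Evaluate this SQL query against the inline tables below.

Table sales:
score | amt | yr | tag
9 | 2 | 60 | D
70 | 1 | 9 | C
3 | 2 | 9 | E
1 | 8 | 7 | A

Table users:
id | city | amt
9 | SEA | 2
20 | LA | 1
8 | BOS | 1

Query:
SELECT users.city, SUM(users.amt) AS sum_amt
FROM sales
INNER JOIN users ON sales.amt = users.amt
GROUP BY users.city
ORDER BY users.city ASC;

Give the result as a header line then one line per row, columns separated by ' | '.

After JOIN users (4 rows):
sales.score | sales.amt | sales.yr | sales.tag | users.id | users.city | users.amt
9 | 2 | 60 | D | 9 | SEA | 2
70 | 1 | 9 | C | 20 | LA | 1
70 | 1 | 9 | C | 8 | BOS | 1
3 | 2 | 9 | E | 9 | SEA | 2
After GROUP BY (3 rows):
users.city | sum_amt
SEA | 4
LA | 1
BOS | 1
After ORDER BY (3 rows):
users.city | sum_amt
BOS | 1
LA | 1
SEA | 4

== RESULT ==
users.city | sum_amt
BOS | 1
LA | 1
SEA | 4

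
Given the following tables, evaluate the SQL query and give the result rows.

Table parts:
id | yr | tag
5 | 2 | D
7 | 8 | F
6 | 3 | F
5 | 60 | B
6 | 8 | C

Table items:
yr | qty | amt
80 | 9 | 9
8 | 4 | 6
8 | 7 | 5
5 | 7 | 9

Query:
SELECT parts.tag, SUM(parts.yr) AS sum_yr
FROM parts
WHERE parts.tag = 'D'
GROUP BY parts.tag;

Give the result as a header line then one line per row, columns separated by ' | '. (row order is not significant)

== RESULT ==
parts.tag | sum_yr
D | 2

Derivation:
After WHERE (1 rows):
parts.id | parts.yr | parts.tag
5 | 2 | D
After GROUP BY (1 rows):
parts.tag | sum_yr
D | 2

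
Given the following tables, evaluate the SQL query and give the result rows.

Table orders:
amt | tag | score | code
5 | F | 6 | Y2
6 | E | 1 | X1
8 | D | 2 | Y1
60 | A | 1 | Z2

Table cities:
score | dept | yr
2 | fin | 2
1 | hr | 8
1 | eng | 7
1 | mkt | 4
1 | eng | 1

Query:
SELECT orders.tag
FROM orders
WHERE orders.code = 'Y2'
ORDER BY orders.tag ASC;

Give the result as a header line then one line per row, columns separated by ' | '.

== RESULT ==
orders.tag
F

Derivation:
After WHERE (1 rows):
orders.amt | orders.tag | orders.score | orders.code
5 | F | 6 | Y2
After SELECT (1 rows):
orders.tag
F
After ORDER BY (1 rows):
orders.tag
F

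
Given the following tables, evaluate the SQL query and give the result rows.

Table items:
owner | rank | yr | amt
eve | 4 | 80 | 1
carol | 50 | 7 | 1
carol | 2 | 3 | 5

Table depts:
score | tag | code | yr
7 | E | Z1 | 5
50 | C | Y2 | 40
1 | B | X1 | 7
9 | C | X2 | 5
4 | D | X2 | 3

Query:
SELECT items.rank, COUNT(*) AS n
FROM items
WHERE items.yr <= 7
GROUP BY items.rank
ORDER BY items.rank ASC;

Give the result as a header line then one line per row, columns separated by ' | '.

After WHERE (2 rows):
items.owner | items.rank | items.yr | items.amt
carol | 50 | 7 | 1
carol | 2 | 3 | 5
After GROUP BY (2 rows):
items.rank | n
50 | 1
2 | 1
After ORDER BY (2 rows):
items.rank | n
2 | 1
50 | 1

== RESULT ==
items.rank | n
2 | 1
50 | 1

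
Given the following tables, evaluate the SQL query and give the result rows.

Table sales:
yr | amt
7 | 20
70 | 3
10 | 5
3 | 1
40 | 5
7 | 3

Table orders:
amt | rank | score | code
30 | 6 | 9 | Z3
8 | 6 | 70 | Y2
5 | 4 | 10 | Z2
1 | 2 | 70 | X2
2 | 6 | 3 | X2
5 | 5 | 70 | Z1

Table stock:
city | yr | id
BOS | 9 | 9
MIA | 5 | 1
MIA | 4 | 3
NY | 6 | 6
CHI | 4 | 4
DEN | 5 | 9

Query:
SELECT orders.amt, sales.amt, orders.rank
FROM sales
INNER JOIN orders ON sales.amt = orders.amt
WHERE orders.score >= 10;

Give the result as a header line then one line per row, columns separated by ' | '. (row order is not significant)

== RESULT ==
orders.amt | sales.amt | orders.rank
5 | 5 | 4
5 | 5 | 5
1 | 1 | 2
5 | 5 | 4
5 | 5 | 5

Derivation:
After JOIN orders (5 rows):
sales.yr | sales.amt | orders.amt | orders.rank | orders.score | orders.code
10 | 5 | 5 | 4 | 10 | Z2
10 | 5 | 5 | 5 | 70 | Z1
3 | 1 | 1 | 2 | 70 | X2
40 | 5 | 5 | 4 | 10 | Z2
40 | 5 | 5 | 5 | 70 | Z1
After WHERE (5 rows):
sales.yr | sales.amt | orders.amt | orders.rank | orders.score | orders.code
10 | 5 | 5 | 4 | 10 | Z2
10 | 5 | 5 | 5 | 70 | Z1
3 | 1 | 1 | 2 | 70 | X2
40 | 5 | 5 | 4 | 10 | Z2
40 | 5 | 5 | 5 | 70 | Z1
After SELECT (5 rows):
orders.amt | sales.amt | orders.rank
5 | 5 | 4
5 | 5 | 5
1 | 1 | 2
5 | 5 | 4
5 | 5 | 5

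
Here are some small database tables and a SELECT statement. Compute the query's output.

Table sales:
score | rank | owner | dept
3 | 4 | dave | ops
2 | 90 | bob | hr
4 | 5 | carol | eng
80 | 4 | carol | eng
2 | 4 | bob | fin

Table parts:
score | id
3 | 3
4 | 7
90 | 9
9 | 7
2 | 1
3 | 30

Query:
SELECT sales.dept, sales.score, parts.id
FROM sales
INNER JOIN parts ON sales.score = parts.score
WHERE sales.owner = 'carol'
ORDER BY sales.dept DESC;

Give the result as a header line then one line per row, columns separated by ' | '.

== RESULT ==
sales.dept | sales.score | parts.id
eng | 4 | 7

Derivation:
After JOIN parts (5 rows):
sales.score | sales.rank | sales.owner | sales.dept | parts.score | parts.id
3 | 4 | dave | ops | 3 | 3
3 | 4 | dave | ops | 3 | 30
2 | 90 | bob | hr | 2 | 1
4 | 5 | carol | eng | 4 | 7
2 | 4 | bob | fin | 2 | 1
After WHERE (1 rows):
sales.score | sales.rank | sales.owner | sales.dept | parts.score | parts.id
4 | 5 | carol | eng | 4 | 7
After SELECT (1 rows):
sales.dept | sales.score | parts.id
eng | 4 | 7
After ORDER BY (1 rows):
sales.dept | sales.score | parts.id
eng | 4 | 7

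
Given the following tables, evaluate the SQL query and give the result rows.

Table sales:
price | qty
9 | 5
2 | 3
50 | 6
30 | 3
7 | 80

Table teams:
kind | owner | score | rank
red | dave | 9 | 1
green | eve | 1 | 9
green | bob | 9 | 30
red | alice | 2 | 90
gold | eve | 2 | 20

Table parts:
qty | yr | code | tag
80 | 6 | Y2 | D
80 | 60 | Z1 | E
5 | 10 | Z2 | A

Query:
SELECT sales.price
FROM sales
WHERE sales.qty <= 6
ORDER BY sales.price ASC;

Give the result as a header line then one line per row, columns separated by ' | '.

== RESULT ==
sales.price
2
9
30
50

Derivation:
After WHERE (4 rows):
sales.price | sales.qty
9 | 5
2 | 3
50 | 6
30 | 3
After SELECT (4 rows):
sales.price
9
2
50
30
After ORDER BY (4 rows):
sales.price
2
9
30
50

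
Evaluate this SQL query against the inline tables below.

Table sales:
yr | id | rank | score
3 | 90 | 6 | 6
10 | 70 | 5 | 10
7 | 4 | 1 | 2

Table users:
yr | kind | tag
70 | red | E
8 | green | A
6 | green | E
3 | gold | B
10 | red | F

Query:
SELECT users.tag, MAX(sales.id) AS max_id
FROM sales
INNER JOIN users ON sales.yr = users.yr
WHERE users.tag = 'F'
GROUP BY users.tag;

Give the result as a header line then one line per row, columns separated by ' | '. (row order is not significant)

== RESULT ==
users.tag | max_id
F | 70

Derivation:
After JOIN users (2 rows):
sales.yr | sales.id | sales.rank | sales.score | users.yr | users.kind | users.tag
3 | 90 | 6 | 6 | 3 | gold | B
10 | 70 | 5 | 10 | 10 | red | F
After WHERE (1 rows):
sales.yr | sales.id | sales.rank | sales.score | users.yr | users.kind | users.tag
10 | 70 | 5 | 10 | 10 | red | F
After GROUP BY (1 rows):
users.tag | max_id
F | 70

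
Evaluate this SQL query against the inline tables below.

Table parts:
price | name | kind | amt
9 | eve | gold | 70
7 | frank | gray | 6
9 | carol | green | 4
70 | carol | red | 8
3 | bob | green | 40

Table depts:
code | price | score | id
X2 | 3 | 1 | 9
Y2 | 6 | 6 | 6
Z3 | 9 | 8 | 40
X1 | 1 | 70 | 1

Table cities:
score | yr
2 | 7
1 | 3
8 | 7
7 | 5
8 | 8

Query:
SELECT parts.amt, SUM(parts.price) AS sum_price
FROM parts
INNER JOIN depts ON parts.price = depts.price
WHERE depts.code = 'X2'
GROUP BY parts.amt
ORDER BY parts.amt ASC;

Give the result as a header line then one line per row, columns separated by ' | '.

After JOIN depts (3 rows):
parts.price | parts.name | parts.kind | parts.amt | depts.code | depts.price | depts.score | depts.id
9 | eve | gold | 70 | Z3 | 9 | 8 | 40
9 | carol | green | 4 | Z3 | 9 | 8 | 40
3 | bob | green | 40 | X2 | 3 | 1 | 9
After WHERE (1 rows):
parts.price | parts.name | parts.kind | parts.amt | depts.code | depts.price | depts.score | depts.id
3 | bob | green | 40 | X2 | 3 | 1 | 9
After GROUP BY (1 rows):
parts.amt | sum_price
40 | 3
After ORDER BY (1 rows):
parts.amt | sum_price
40 | 3

== RESULT ==
parts.amt | sum_price
40 | 3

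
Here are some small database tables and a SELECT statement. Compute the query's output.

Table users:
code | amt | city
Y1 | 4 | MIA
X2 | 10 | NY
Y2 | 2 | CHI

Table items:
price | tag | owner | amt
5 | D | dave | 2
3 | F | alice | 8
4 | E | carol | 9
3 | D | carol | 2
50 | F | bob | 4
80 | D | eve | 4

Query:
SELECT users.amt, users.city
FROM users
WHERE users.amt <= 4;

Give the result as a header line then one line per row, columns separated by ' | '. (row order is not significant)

After WHERE (2 rows):
users.code | users.amt | users.city
Y1 | 4 | MIA
Y2 | 2 | CHI
After SELECT (2 rows):
users.amt | users.city
4 | MIA
2 | CHI

== RESULT ==
users.amt | users.city
4 | MIA
2 | CHI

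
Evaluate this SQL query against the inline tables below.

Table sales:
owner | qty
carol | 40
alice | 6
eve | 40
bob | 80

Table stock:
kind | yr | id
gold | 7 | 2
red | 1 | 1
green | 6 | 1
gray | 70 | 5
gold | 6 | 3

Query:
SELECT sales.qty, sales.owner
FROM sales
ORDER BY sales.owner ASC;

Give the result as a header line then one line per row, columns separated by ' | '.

== RESULT ==
sales.qty | sales.owner
6 | alice
80 | bob
40 | carol
40 | eve

Derivation:
After SELECT (4 rows):
sales.qty | sales.owner
40 | carol
6 | alice
40 | eve
80 | bob
After ORDER BY (4 rows):
sales.qty | sales.owner
6 | alice
80 | bob
40 | carol
40 | eve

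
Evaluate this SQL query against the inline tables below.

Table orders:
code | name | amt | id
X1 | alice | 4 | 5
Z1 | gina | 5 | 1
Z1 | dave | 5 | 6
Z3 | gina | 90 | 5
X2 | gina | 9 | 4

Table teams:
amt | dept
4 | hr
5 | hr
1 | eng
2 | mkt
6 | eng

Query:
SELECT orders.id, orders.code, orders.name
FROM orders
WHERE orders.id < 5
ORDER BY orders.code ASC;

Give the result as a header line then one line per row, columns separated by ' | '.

After WHERE (2 rows):
orders.code | orders.name | orders.amt | orders.id
Z1 | gina | 5 | 1
X2 | gina | 9 | 4
After SELECT (2 rows):
orders.id | orders.code | orders.name
1 | Z1 | gina
4 | X2 | gina
After ORDER BY (2 rows):
orders.id | orders.code | orders.name
4 | X2 | gina
1 | Z1 | gina

== RESULT ==
orders.id | orders.code | orders.name
4 | X2 | gina
1 | Z1 | gina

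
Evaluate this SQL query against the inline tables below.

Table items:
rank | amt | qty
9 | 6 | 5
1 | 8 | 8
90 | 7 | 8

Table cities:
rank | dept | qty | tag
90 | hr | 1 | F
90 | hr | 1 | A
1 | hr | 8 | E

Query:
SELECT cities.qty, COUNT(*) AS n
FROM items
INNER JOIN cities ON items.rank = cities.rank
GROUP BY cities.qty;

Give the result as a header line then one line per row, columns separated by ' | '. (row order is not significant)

After JOIN cities (3 rows):
items.rank | items.amt | items.qty | cities.rank | cities.dept | cities.qty | cities.tag
1 | 8 | 8 | 1 | hr | 8 | E
90 | 7 | 8 | 90 | hr | 1 | F
90 | 7 | 8 | 90 | hr | 1 | A
After GROUP BY (2 rows):
cities.qty | n
8 | 1
1 | 2

== RESULT ==
cities.qty | n
8 | 1
1 | 2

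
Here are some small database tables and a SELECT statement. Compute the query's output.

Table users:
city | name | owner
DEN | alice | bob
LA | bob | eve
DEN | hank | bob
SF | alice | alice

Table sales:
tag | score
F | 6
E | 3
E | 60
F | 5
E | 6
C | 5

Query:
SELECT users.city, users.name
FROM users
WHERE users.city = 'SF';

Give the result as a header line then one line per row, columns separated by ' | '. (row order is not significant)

== RESULT ==
users.city | users.name
SF | alice

Derivation:
After WHERE (1 rows):
users.city | users.name | users.owner
SF | alice | alice
After SELECT (1 rows):
users.city | users.name
SF | alice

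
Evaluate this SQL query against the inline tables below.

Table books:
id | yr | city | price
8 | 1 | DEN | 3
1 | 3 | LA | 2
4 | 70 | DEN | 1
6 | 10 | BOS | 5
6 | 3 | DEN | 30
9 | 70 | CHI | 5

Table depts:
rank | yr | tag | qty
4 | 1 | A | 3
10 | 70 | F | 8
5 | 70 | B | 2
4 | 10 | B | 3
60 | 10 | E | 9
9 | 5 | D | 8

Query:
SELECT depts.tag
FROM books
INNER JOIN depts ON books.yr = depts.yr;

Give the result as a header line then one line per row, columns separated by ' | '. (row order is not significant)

After JOIN depts (7 rows):
books.id | books.yr | books.city | books.price | depts.rank | depts.yr | depts.tag | depts.qty
8 | 1 | DEN | 3 | 4 | 1 | A | 3
4 | 70 | DEN | 1 | 10 | 70 | F | 8
4 | 70 | DEN | 1 | 5 | 70 | B | 2
6 | 10 | BOS | 5 | 4 | 10 | B | 3
6 | 10 | BOS | 5 | 60 | 10 | E | 9
9 | 70 | CHI | 5 | 10 | 70 | F | 8
9 | 70 | CHI | 5 | 5 | 70 | B | 2
After SELECT (7 rows):
depts.tag
A
F
B
B
E
F
B

== RESULT ==
depts.tag
A
F
B
B
E
F
B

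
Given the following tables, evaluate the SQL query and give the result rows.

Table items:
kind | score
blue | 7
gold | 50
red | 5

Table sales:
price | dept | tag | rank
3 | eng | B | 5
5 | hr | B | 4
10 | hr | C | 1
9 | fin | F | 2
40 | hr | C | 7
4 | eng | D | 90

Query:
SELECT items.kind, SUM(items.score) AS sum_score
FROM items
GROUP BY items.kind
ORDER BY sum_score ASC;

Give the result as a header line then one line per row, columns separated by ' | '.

== RESULT ==
items.kind | sum_score
red | 5
blue | 7
gold | 50

Derivation:
After GROUP BY (3 rows):
items.kind | sum_score
blue | 7
gold | 50
red | 5
After ORDER BY (3 rows):
items.kind | sum_score
red | 5
blue | 7
gold | 50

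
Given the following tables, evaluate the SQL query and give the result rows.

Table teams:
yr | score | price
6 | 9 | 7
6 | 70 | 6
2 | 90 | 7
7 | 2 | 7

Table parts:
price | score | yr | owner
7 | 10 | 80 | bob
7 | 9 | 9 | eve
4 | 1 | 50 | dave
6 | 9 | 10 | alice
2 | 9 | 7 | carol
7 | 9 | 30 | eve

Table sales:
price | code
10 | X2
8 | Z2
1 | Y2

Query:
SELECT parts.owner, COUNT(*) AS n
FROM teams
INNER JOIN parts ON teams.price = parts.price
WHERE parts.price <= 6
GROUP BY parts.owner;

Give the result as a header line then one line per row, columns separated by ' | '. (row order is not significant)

== RESULT ==
parts.owner | n
alice | 1

Derivation:
After JOIN parts (10 rows):
teams.yr | teams.score | teams.price | parts.price | parts.score | parts.yr | parts.owner
6 | 9 | 7 | 7 | 10 | 80 | bob
6 | 9 | 7 | 7 | 9 | 9 | eve
6 | 9 | 7 | 7 | 9 | 30 | eve
6 | 70 | 6 | 6 | 9 | 10 | alice
2 | 90 | 7 | 7 | 10 | 80 | bob
2 | 90 | 7 | 7 | 9 | 9 | eve
2 | 90 | 7 | 7 | 9 | 30 | eve
7 | 2 | 7 | 7 | 10 | 80 | bob
7 | 2 | 7 | 7 | 9 | 9 | eve
7 | 2 | 7 | 7 | 9 | 30 | eve
After WHERE (1 rows):
teams.yr | teams.score | teams.price | parts.price | parts.score | parts.yr | parts.owner
6 | 70 | 6 | 6 | 9 | 10 | alice
After GROUP BY (1 rows):
parts.owner | n
alice | 1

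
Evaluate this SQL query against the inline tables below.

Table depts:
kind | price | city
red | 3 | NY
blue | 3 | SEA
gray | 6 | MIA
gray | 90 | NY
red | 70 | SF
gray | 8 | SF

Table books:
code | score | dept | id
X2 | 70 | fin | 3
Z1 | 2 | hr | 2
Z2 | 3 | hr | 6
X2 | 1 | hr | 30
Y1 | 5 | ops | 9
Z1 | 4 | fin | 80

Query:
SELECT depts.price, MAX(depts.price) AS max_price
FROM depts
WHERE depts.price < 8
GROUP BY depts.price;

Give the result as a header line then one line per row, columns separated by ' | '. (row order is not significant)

After WHERE (3 rows):
depts.kind | depts.price | depts.city
red | 3 | NY
blue | 3 | SEA
gray | 6 | MIA
After GROUP BY (2 rows):
depts.price | max_price
3 | 3
6 | 6

== RESULT ==
depts.price | max_price
3 | 3
6 | 6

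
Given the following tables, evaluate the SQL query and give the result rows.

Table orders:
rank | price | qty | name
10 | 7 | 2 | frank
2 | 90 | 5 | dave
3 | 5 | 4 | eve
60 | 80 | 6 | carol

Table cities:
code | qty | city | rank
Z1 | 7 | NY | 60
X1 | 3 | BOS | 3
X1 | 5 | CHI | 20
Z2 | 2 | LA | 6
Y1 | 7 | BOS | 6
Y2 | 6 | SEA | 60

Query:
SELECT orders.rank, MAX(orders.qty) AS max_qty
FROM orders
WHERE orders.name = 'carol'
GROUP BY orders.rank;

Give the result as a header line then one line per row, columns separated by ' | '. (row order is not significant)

After WHERE (1 rows):
orders.rank | orders.price | orders.qty | orders.name
60 | 80 | 6 | carol
After GROUP BY (1 rows):
orders.rank | max_qty
60 | 6

== RESULT ==
orders.rank | max_qty
60 | 6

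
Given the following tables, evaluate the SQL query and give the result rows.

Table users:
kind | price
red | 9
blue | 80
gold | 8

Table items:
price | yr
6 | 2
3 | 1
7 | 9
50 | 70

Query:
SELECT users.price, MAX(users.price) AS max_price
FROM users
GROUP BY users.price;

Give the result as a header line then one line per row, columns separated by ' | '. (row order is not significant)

After GROUP BY (3 rows):
users.price | max_price
9 | 9
80 | 80
8 | 8

== RESULT ==
users.price | max_price
9 | 9
80 | 80
8 | 8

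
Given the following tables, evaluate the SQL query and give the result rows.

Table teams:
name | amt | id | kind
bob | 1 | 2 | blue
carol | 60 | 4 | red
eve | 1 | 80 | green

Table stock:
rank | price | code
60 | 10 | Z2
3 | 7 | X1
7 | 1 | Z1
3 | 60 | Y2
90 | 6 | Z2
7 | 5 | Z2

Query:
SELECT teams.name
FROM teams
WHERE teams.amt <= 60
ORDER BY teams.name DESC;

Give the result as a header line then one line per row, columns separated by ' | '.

After WHERE (3 rows):
teams.name | teams.amt | teams.id | teams.kind
bob | 1 | 2 | blue
carol | 60 | 4 | red
eve | 1 | 80 | green
After SELECT (3 rows):
teams.name
bob
carol
eve
After ORDER BY (3 rows):
teams.name
eve
carol
bob

== RESULT ==
teams.name
eve
carol
bob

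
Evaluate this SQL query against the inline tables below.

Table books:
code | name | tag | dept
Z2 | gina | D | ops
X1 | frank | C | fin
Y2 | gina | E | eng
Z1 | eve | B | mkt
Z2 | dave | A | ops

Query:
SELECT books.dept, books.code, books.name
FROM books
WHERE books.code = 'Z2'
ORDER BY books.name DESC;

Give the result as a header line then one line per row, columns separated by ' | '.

After WHERE (2 rows):
books.code | books.name | books.tag | books.dept
Z2 | gina | D | ops
Z2 | dave | A | ops
After SELECT (2 rows):
books.dept | books.code | books.name
ops | Z2 | gina
ops | Z2 | dave
After ORDER BY (2 rows):
books.dept | books.code | books.name
ops | Z2 | gina
ops | Z2 | dave

== RESULT ==
books.dept | books.code | books.name
ops | Z2 | gina
ops | Z2 | dave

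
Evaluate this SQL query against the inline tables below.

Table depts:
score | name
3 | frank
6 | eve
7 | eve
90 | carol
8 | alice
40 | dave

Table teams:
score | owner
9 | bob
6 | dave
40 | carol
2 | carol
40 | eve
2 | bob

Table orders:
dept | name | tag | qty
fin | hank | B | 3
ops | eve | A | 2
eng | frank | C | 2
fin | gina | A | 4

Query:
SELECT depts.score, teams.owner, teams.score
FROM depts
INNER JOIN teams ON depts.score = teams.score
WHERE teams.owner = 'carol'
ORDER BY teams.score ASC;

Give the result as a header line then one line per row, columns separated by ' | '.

== RESULT ==
depts.score | teams.owner | teams.score
40 | carol | 40

Derivation:
After JOIN teams (3 rows):
depts.score | depts.name | teams.score | teams.owner
6 | eve | 6 | dave
40 | dave | 40 | carol
40 | dave | 40 | eve
After WHERE (1 rows):
depts.score | depts.name | teams.score | teams.owner
40 | dave | 40 | carol
After SELECT (1 rows):
depts.score | teams.owner | teams.score
40 | carol | 40
After ORDER BY (1 rows):
depts.score | teams.owner | teams.score
40 | carol | 40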